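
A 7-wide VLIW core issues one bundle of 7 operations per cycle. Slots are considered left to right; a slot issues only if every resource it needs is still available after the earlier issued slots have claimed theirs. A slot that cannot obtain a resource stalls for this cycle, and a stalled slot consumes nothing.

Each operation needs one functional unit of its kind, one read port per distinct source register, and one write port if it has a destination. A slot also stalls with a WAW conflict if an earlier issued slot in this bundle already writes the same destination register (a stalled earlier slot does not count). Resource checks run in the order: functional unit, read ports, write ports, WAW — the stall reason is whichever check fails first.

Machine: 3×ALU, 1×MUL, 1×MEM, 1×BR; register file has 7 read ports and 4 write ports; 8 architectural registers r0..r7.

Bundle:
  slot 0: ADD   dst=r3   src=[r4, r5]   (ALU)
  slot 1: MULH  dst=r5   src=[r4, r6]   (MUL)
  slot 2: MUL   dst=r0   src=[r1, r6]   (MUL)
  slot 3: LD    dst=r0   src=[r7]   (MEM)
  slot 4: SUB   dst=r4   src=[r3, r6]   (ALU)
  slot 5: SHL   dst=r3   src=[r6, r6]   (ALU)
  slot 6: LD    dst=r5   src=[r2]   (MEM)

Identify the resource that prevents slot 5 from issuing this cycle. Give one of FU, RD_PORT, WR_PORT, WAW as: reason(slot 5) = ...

reason(slot 5) = RD_PORT

[0] ALU needs rd=2 wr=1: ok; after: ALU=2 MUL=1 MEM=1 BR=1, R=5, W=3
[1] MUL needs rd=2 wr=1: ok; after: ALU=2 MUL=0 MEM=1 BR=1, R=3, W=2
[2] MUL needs rd=2 wr=1: FU; after: ALU=2 MUL=0 MEM=1 BR=1, R=3, W=2
[3] MEM needs rd=1 wr=1: ok; after: ALU=2 MUL=0 MEM=0 BR=1, R=2, W=1
[4] ALU needs rd=2 wr=1: ok; after: ALU=1 MUL=0 MEM=0 BR=1, R=0, W=0
[5] ALU needs rd=1 wr=1: RD_PORT; after: ALU=1 MUL=0 MEM=0 BR=1, R=0, W=0
[6] MEM needs rd=1 wr=1: FU; after: ALU=1 MUL=0 MEM=0 BR=1, R=0, W=0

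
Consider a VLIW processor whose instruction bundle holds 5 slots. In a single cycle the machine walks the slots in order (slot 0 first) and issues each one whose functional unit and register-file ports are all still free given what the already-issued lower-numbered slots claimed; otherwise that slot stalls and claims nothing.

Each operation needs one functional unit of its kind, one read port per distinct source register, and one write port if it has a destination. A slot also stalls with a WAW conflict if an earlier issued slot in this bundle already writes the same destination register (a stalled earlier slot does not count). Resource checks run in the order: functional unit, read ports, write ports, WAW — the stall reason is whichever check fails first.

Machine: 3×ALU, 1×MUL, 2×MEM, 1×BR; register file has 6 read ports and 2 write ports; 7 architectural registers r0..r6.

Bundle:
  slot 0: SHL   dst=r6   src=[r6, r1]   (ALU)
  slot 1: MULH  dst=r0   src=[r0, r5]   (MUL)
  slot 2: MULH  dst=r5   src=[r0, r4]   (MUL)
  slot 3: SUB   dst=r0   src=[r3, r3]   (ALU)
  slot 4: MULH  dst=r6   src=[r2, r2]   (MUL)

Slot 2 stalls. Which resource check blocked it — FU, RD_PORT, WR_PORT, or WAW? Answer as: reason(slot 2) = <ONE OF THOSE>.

reason(slot 2) = FU

[0] ALU needs rd=2 wr=1: ok; after: ALU=2 MUL=1 MEM=2 BR=1, R=4, W=1
[1] MUL needs rd=2 wr=1: ok; after: ALU=2 MUL=0 MEM=2 BR=1, R=2, W=0
[2] MUL needs rd=2 wr=1: FU; after: ALU=2 MUL=0 MEM=2 BR=1, R=2, W=0
[3] ALU needs rd=1 wr=1: WR_PORT; after: ALU=2 MUL=0 MEM=2 BR=1, R=2, W=0
[4] MUL needs rd=1 wr=1: FU; after: ALU=2 MUL=0 MEM=2 BR=1, R=2, W=0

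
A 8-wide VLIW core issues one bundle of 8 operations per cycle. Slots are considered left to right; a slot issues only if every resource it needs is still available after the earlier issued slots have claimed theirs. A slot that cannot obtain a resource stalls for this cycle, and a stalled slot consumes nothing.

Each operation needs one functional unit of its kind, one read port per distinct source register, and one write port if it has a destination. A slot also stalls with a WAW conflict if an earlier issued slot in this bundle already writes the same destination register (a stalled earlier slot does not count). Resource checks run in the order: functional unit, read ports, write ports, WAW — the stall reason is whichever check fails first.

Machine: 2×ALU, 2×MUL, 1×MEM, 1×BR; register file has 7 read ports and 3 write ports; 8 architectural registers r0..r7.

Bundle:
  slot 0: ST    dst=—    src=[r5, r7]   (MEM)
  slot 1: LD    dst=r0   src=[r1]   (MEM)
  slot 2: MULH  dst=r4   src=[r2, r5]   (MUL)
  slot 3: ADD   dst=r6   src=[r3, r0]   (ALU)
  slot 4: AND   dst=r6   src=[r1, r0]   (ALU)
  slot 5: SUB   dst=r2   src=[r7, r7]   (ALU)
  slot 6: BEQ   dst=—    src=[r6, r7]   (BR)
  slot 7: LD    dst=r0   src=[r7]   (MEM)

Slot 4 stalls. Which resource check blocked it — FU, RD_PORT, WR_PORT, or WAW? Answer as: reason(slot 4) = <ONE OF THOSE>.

#0 MEM src=r5,r7 dispatched  <A:2 Mu:2 Ld:0 B:1 rd:5 wr:3>
#1 MEM src=r1 held:FU  <A:2 Mu:2 Ld:0 B:1 rd:5 wr:3>
#2 MUL src=r2,r5 dispatched  <A:2 Mu:1 Ld:0 B:1 rd:3 wr:2>
#3 ALU src=r3,r0 dispatched  <A:1 Mu:1 Ld:0 B:1 rd:1 wr:1>
#4 ALU src=r1,r0 held:RD_PORT  <A:1 Mu:1 Ld:0 B:1 rd:1 wr:1>
#5 ALU src=r7,r7 dispatched  <A:0 Mu:1 Ld:0 B:1 rd:0 wr:0>
#6 BR src=r6,r7 held:RD_PORT  <A:0 Mu:1 Ld:0 B:1 rd:0 wr:0>
#7 MEM src=r7 held:FU  <A:0 Mu:1 Ld:0 B:1 rd:0 wr:0>

reason(slot 4) = RD_PORT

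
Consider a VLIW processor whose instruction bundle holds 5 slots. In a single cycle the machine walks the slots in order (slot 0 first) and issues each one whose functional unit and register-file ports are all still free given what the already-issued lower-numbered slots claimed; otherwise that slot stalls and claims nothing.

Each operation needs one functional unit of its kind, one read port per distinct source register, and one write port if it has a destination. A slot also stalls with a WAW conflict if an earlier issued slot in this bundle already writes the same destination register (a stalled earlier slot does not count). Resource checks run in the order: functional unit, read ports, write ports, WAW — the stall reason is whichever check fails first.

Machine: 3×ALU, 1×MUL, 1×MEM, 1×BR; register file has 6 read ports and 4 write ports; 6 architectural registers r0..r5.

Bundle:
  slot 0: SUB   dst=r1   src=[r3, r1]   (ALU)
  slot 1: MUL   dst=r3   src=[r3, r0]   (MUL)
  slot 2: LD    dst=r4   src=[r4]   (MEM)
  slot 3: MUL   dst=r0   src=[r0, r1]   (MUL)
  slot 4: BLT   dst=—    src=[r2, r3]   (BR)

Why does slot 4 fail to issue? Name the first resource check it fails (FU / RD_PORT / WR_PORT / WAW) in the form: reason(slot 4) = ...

reason(slot 4) = RD_PORT

  0. ALU→r1 ⇒ go  {2A/1Mu/1Ld/1B | 4r 3w}
  1. MUL→r3 ⇒ go  {2A/0Mu/1Ld/1B | 2r 2w}
  2. MEM→r4 ⇒ go  {2A/0Mu/0Ld/1B | 1r 1w}
  3. MUL→r0 ⇒ no(FU)  {2A/0Mu/0Ld/1B | 1r 1w}
  4. BR ⇒ no(RD_PORT)  {2A/0Mu/0Ld/1B | 1r 1w}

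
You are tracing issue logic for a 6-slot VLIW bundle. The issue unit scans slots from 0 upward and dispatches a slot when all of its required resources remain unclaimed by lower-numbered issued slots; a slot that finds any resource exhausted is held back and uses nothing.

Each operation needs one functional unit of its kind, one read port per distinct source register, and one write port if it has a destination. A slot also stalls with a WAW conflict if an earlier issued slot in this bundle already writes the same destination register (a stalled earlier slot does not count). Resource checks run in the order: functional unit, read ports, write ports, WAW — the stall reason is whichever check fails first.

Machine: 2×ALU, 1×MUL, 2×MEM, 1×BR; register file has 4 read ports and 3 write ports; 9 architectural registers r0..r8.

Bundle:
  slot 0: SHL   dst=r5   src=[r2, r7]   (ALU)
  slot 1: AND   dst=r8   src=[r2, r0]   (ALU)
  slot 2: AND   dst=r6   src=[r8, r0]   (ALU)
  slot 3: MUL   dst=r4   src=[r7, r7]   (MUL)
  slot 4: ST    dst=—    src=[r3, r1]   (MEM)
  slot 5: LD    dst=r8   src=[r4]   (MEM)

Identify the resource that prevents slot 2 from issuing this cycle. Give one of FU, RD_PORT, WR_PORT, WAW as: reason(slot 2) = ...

reason(slot 2) = FU

[0] ALU needs rd=2 wr=1: ok; after: ALU=1 MUL=1 MEM=2 BR=1, R=2, W=2
[1] ALU needs rd=2 wr=1: ok; after: ALU=0 MUL=1 MEM=2 BR=1, R=0, W=1
[2] ALU needs rd=2 wr=1: FU; after: ALU=0 MUL=1 MEM=2 BR=1, R=0, W=1
[3] MUL needs rd=1 wr=1: RD_PORT; after: ALU=0 MUL=1 MEM=2 BR=1, R=0, W=1
[4] MEM needs rd=2 wr=0: RD_PORT; after: ALU=0 MUL=1 MEM=2 BR=1, R=0, W=1
[5] MEM needs rd=1 wr=1: RD_PORT; after: ALU=0 MUL=1 MEM=2 BR=1, R=0, W=1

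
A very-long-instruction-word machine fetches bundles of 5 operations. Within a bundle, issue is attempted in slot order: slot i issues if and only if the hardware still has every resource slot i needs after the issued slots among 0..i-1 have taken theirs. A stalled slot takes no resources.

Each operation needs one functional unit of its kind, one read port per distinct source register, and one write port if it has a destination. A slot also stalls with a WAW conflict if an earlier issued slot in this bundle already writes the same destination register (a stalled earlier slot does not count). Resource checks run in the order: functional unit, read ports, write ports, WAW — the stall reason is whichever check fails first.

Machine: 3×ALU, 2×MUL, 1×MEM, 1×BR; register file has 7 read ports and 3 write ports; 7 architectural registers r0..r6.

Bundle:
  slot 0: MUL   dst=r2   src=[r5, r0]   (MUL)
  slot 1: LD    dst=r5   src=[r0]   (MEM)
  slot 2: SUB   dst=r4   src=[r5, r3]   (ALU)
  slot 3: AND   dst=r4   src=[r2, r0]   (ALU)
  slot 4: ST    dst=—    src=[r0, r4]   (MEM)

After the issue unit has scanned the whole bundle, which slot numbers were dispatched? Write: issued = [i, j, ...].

#0 MUL src=r5,r0 dispatched  <A:3 Mu:1 Ld:1 B:1 rd:5 wr:2>
#1 MEM src=r0 dispatched  <A:3 Mu:1 Ld:0 B:1 rd:4 wr:1>
#2 ALU src=r5,r3 dispatched  <A:2 Mu:1 Ld:0 B:1 rd:2 wr:0>
#3 ALU src=r2,r0 held:WR_PORT  <A:2 Mu:1 Ld:0 B:1 rd:2 wr:0>
#4 MEM src=r0,r4 held:FU  <A:2 Mu:1 Ld:0 B:1 rd:2 wr:0>

issued = [0, 1, 2]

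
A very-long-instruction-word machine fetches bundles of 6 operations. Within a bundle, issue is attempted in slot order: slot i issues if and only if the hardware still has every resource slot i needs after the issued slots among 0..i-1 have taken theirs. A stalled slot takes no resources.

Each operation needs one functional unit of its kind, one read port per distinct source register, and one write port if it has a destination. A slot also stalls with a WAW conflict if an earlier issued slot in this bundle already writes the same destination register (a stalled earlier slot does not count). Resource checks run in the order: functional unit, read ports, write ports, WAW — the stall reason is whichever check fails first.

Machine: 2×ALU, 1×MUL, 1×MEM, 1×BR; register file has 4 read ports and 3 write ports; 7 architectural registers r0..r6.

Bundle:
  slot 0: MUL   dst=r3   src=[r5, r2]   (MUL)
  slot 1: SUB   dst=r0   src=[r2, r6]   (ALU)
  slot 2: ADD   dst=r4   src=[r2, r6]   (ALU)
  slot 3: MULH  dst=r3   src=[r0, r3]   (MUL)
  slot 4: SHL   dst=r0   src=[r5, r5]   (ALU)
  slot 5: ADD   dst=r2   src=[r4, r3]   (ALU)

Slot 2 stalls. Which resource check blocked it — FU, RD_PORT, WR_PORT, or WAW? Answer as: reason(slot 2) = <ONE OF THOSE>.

reason(slot 2) = RD_PORT

#0 MUL src=r5,r2 dispatched  <A:2 Mu:0 Ld:1 B:1 rd:2 wr:2>
#1 ALU src=r2,r6 dispatched  <A:1 Mu:0 Ld:1 B:1 rd:0 wr:1>
#2 ALU src=r2,r6 held:RD_PORT  <A:1 Mu:0 Ld:1 B:1 rd:0 wr:1>
#3 MUL src=r0,r3 held:FU  <A:1 Mu:0 Ld:1 B:1 rd:0 wr:1>
#4 ALU src=r5,r5 held:RD_PORT  <A:1 Mu:0 Ld:1 B:1 rd:0 wr:1>
#5 ALU src=r4,r3 held:RD_PORT  <A:1 Mu:0 Ld:1 B:1 rd:0 wr:1>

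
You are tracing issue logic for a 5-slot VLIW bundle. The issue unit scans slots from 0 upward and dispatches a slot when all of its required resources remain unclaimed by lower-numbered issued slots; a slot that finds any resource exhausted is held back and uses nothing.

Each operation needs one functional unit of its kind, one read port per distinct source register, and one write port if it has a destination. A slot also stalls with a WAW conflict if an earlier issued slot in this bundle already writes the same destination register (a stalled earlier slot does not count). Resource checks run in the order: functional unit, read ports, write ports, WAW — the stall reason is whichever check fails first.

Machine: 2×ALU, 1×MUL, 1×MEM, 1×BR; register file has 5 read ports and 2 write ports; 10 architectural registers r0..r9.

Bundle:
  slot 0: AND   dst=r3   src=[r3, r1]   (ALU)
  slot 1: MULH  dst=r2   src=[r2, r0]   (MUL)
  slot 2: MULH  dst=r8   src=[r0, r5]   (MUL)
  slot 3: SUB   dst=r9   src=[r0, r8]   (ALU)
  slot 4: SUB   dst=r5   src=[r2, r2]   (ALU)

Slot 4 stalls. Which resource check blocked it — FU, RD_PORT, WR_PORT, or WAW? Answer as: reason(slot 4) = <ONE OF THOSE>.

reason(slot 4) = WR_PORT

[0] ALU needs rd=2 wr=1: ok; after: ALU=1 MUL=1 MEM=1 BR=1, R=3, W=1
[1] MUL needs rd=2 wr=1: ok; after: ALU=1 MUL=0 MEM=1 BR=1, R=1, W=0
[2] MUL needs rd=2 wr=1: FU; after: ALU=1 MUL=0 MEM=1 BR=1, R=1, W=0
[3] ALU needs rd=2 wr=1: RD_PORT; after: ALU=1 MUL=0 MEM=1 BR=1, R=1, W=0
[4] ALU needs rd=1 wr=1: WR_PORT; after: ALU=1 MUL=0 MEM=1 BR=1, R=1, W=0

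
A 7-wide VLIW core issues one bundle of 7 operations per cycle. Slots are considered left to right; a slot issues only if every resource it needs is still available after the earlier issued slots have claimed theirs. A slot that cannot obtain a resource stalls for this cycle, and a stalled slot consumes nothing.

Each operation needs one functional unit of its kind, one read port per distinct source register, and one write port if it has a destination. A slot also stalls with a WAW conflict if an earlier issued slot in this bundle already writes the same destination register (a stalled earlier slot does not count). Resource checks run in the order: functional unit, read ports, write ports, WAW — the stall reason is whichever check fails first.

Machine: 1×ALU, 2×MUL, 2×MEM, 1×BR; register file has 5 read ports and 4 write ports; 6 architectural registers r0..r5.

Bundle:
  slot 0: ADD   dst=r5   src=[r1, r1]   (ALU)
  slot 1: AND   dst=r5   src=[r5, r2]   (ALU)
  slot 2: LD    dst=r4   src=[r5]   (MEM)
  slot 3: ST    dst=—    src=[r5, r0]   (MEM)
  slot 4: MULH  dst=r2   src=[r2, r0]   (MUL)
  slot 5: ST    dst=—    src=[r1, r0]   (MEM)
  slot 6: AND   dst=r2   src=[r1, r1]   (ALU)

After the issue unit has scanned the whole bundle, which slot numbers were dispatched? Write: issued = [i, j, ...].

issued = [0, 2, 3]

#0 ALU src=r1,r1 dispatched  <A:0 Mu:2 Ld:2 B:1 rd:4 wr:3>
#1 ALU src=r5,r2 held:FU  <A:0 Mu:2 Ld:2 B:1 rd:4 wr:3>
#2 MEM src=r5 dispatched  <A:0 Mu:2 Ld:1 B:1 rd:3 wr:2>
#3 MEM src=r5,r0 dispatched  <A:0 Mu:2 Ld:0 B:1 rd:1 wr:2>
#4 MUL src=r2,r0 held:RD_PORT  <A:0 Mu:2 Ld:0 B:1 rd:1 wr:2>
#5 MEM src=r1,r0 held:FU  <A:0 Mu:2 Ld:0 B:1 rd:1 wr:2>
#6 ALU src=r1,r1 held:FU  <A:0 Mu:2 Ld:0 B:1 rd:1 wr:2>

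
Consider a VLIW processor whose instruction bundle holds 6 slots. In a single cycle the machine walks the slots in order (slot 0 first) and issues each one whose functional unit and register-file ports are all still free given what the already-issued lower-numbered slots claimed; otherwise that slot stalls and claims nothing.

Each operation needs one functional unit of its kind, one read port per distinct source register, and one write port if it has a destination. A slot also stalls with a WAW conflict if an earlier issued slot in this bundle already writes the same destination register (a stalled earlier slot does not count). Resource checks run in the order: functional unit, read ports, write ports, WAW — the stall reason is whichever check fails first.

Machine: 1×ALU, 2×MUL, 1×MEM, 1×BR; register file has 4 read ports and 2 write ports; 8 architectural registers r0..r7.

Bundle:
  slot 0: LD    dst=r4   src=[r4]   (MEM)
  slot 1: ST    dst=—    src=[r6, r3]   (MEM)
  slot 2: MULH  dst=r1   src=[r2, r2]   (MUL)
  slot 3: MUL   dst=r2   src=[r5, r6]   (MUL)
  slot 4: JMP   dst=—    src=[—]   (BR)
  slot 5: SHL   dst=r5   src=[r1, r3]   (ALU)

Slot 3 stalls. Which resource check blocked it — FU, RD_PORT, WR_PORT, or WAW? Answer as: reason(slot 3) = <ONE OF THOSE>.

reason(slot 3) = WR_PORT

slot 0 (MEM): ISSUE — free A1,Mu2,Ld0,B1 rp3 wp1
slot 1 (MEM): stall FU — free A1,Mu2,Ld0,B1 rp3 wp1
slot 2 (MUL): ISSUE — free A1,Mu1,Ld0,B1 rp2 wp0
slot 3 (MUL): stall WR_PORT — free A1,Mu1,Ld0,B1 rp2 wp0
slot 4 (BR): ISSUE — free A1,Mu1,Ld0,B0 rp2 wp0
slot 5 (ALU): stall WR_PORT — free A1,Mu1,Ld0,B0 rp2 wp0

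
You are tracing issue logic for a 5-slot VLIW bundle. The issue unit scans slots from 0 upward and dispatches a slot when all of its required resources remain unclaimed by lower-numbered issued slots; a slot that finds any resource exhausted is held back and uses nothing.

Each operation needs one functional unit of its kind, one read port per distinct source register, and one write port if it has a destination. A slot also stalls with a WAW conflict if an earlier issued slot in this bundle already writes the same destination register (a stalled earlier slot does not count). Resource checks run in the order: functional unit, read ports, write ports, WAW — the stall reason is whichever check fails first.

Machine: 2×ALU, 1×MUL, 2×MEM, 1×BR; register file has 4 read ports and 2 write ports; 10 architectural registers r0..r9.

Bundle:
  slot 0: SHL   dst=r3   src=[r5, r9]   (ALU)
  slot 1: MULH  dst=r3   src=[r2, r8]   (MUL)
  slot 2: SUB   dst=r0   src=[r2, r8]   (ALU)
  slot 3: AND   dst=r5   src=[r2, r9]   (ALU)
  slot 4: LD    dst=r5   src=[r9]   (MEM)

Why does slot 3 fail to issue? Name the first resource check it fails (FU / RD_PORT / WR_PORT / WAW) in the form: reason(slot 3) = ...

(0) want 1×ALU +2rd +1wr — yes → AL1|MU1|ME2|BR1|rd2|wr1
(1) want 1×MUL +2rd +1wr — WAW → AL1|MU1|ME2|BR1|rd2|wr1
(2) want 1×ALU +2rd +1wr — yes → AL0|MU1|ME2|BR1|rd0|wr0
(3) want 1×ALU +2rd +1wr — FU → AL0|MU1|ME2|BR1|rd0|wr0
(4) want 1×MEM +1rd +1wr — RD_PORT → AL0|MU1|ME2|BR1|rd0|wr0

reason(slot 3) = FU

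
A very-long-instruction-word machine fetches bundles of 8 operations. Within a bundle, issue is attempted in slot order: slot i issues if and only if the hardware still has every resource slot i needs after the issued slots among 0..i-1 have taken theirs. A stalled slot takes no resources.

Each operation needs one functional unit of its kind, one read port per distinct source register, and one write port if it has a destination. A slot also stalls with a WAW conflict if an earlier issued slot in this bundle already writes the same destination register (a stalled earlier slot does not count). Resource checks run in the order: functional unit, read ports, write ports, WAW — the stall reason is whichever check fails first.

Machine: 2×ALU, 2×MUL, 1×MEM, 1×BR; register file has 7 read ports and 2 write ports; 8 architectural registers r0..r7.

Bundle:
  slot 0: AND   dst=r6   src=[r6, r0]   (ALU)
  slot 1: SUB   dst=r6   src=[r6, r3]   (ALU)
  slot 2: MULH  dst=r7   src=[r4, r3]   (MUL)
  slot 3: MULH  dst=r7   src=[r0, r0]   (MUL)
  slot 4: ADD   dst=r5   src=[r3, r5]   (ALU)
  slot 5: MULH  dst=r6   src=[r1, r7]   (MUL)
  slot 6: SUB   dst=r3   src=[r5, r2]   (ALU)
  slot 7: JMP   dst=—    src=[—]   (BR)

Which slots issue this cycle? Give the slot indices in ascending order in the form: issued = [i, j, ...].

issued = [0, 2, 7]

  0. ALU→r6 ⇒ go  {1A/2Mu/1Ld/1B | 5r 1w}
  1. ALU→r6 ⇒ no(WAW)  {1A/2Mu/1Ld/1B | 5r 1w}
  2. MUL→r7 ⇒ go  {1A/1Mu/1Ld/1B | 3r 0w}
  3. MUL→r7 ⇒ no(WR_PORT)  {1A/1Mu/1Ld/1B | 3r 0w}
  4. ALU→r5 ⇒ no(WR_PORT)  {1A/1Mu/1Ld/1B | 3r 0w}
  5. MUL→r6 ⇒ no(WR_PORT)  {1A/1Mu/1Ld/1B | 3r 0w}
  6. ALU→r3 ⇒ no(WR_PORT)  {1A/1Mu/1Ld/1B | 3r 0w}
  7. BR ⇒ go  {1A/1Mu/1Ld/0B | 3r 0w}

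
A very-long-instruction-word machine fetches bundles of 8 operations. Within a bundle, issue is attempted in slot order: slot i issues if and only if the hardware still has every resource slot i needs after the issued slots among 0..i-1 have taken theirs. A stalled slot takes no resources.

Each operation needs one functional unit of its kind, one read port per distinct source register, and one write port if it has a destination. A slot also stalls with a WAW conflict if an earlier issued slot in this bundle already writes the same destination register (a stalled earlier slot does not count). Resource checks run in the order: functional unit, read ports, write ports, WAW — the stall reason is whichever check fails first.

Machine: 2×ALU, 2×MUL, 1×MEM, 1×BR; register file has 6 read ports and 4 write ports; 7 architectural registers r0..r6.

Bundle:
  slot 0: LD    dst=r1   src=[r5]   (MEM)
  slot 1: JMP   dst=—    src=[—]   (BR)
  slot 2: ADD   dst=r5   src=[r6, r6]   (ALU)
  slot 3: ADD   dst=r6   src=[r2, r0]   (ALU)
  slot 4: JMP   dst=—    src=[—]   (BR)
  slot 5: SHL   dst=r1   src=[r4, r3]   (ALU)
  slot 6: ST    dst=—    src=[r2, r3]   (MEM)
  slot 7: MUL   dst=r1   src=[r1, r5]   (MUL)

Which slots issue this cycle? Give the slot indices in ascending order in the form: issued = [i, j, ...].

  0. MEM→r1 ⇒ go  {2A/2Mu/0Ld/1B | 5r 3w}
  1. BR ⇒ go  {2A/2Mu/0Ld/0B | 5r 3w}
  2. ALU→r5 ⇒ go  {1A/2Mu/0Ld/0B | 4r 2w}
  3. ALU→r6 ⇒ go  {0A/2Mu/0Ld/0B | 2r 1w}
  4. BR ⇒ no(FU)  {0A/2Mu/0Ld/0B | 2r 1w}
  5. ALU→r1 ⇒ no(FU)  {0A/2Mu/0Ld/0B | 2r 1w}
  6. MEM ⇒ no(FU)  {0A/2Mu/0Ld/0B | 2r 1w}
  7. MUL→r1 ⇒ no(WAW)  {0A/2Mu/0Ld/0B | 2r 1w}

issued = [0, 1, 2, 3]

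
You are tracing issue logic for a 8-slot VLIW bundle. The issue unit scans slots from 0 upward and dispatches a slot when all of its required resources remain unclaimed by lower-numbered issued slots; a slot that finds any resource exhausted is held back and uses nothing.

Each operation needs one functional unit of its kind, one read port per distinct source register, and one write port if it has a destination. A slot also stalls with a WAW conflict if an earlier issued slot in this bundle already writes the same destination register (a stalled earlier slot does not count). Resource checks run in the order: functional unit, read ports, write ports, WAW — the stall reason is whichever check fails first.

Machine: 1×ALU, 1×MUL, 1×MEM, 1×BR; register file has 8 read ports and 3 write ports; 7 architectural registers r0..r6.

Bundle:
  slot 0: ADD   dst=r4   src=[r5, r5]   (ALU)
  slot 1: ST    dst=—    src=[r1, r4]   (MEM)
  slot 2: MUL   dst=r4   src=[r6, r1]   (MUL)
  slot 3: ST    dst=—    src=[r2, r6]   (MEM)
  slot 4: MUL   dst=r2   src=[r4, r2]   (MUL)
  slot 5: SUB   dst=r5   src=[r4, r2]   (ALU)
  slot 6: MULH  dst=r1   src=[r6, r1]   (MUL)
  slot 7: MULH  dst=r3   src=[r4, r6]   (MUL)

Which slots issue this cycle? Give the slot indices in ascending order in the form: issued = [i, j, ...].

slot 0 (ALU): ISSUE — free A0,Mu1,Ld1,B1 rp7 wp2
slot 1 (MEM): ISSUE — free A0,Mu1,Ld0,B1 rp5 wp2
slot 2 (MUL): stall WAW — free A0,Mu1,Ld0,B1 rp5 wp2
slot 3 (MEM): stall FU — free A0,Mu1,Ld0,B1 rp5 wp2
slot 4 (MUL): ISSUE — free A0,Mu0,Ld0,B1 rp3 wp1
slot 5 (ALU): stall FU — free A0,Mu0,Ld0,B1 rp3 wp1
slot 6 (MUL): stall FU — free A0,Mu0,Ld0,B1 rp3 wp1
slot 7 (MUL): stall FU — free A0,Mu0,Ld0,B1 rp3 wp1

issued = [0, 1, 4]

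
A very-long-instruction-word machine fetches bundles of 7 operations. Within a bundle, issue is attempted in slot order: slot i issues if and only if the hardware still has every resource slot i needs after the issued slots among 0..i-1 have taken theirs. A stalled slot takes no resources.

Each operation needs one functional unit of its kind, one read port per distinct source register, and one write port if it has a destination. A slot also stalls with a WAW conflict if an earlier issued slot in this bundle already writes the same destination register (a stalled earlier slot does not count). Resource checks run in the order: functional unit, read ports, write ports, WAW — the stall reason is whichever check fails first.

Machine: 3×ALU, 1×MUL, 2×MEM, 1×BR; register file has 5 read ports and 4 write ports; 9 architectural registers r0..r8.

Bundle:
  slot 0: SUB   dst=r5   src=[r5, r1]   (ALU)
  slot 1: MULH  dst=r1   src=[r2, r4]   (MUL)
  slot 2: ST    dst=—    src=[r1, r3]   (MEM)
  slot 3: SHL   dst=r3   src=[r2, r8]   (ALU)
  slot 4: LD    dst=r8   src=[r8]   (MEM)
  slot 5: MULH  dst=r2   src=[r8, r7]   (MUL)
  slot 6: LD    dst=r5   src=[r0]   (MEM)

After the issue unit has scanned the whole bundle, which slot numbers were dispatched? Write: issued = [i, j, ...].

#0 ALU src=r5,r1 dispatched  <A:2 Mu:1 Ld:2 B:1 rd:3 wr:3>
#1 MUL src=r2,r4 dispatched  <A:2 Mu:0 Ld:2 B:1 rd:1 wr:2>
#2 MEM src=r1,r3 held:RD_PORT  <A:2 Mu:0 Ld:2 B:1 rd:1 wr:2>
#3 ALU src=r2,r8 held:RD_PORT  <A:2 Mu:0 Ld:2 B:1 rd:1 wr:2>
#4 MEM src=r8 dispatched  <A:2 Mu:0 Ld:1 B:1 rd:0 wr:1>
#5 MUL src=r8,r7 held:FU  <A:2 Mu:0 Ld:1 B:1 rd:0 wr:1>
#6 MEM src=r0 held:RD_PORT  <A:2 Mu:0 Ld:1 B:1 rd:0 wr:1>

issued = [0, 1, 4]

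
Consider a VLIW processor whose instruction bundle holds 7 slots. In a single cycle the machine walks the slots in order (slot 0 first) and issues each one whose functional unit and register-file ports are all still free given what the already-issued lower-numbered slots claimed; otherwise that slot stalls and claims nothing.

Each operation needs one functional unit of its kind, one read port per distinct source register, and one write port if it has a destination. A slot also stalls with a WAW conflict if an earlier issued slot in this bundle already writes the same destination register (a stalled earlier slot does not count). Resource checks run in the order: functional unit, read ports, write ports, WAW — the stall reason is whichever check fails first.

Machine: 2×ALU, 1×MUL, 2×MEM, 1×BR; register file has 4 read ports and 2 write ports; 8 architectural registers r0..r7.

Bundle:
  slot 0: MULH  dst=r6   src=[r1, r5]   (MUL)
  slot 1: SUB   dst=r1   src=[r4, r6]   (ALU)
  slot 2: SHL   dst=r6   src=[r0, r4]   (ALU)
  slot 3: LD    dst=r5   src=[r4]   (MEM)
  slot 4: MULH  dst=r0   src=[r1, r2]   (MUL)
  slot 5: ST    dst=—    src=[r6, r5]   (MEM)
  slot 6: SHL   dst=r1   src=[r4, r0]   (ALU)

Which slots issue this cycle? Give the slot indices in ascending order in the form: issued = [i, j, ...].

issued = [0, 1]

slot 0 (MUL): ISSUE — free A2,Mu0,Ld2,B1 rp2 wp1
slot 1 (ALU): ISSUE — free A1,Mu0,Ld2,B1 rp0 wp0
slot 2 (ALU): stall RD_PORT — free A1,Mu0,Ld2,B1 rp0 wp0
slot 3 (MEM): stall RD_PORT — free A1,Mu0,Ld2,B1 rp0 wp0
slot 4 (MUL): stall FU — free A1,Mu0,Ld2,B1 rp0 wp0
slot 5 (MEM): stall RD_PORT — free A1,Mu0,Ld2,B1 rp0 wp0
slot 6 (ALU): stall RD_PORT — free A1,Mu0,Ld2,B1 rp0 wp0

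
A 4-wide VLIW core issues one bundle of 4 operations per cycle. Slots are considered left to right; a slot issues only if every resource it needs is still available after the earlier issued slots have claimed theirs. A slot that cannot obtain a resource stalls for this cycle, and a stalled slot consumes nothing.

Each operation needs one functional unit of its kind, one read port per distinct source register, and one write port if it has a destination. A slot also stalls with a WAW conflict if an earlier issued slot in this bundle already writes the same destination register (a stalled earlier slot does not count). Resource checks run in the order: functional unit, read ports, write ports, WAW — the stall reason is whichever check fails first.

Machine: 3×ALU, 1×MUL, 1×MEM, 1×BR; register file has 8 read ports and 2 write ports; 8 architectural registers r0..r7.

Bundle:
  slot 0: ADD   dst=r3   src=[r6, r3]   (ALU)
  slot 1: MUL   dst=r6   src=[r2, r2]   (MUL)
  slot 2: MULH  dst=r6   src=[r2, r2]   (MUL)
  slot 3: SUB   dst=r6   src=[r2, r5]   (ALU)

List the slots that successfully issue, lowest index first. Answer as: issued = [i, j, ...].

(0) want 1×ALU +2rd +1wr — yes → AL2|MU1|ME1|BR1|rd6|wr1
(1) want 1×MUL +1rd +1wr — yes → AL2|MU0|ME1|BR1|rd5|wr0
(2) want 1×MUL +1rd +1wr — FU → AL2|MU0|ME1|BR1|rd5|wr0
(3) want 1×ALU +2rd +1wr — WR_PORT → AL2|MU0|ME1|BR1|rd5|wr0

issued = [0, 1]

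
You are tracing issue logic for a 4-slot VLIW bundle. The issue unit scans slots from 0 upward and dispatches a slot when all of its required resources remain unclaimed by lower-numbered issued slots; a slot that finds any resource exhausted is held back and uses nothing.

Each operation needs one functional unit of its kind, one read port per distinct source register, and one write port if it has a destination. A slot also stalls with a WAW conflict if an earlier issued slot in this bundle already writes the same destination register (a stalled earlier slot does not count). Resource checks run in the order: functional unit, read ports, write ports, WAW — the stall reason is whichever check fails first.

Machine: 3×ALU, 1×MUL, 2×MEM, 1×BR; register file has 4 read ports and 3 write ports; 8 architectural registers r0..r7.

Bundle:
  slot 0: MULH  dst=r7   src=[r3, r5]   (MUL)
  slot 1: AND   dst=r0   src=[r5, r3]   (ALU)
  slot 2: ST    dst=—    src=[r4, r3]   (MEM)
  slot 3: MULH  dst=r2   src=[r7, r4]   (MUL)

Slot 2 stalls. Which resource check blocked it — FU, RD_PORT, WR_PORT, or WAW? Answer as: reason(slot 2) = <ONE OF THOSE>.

reason(slot 2) = RD_PORT

  0. MUL→r7 ⇒ go  {3A/0Mu/2Ld/1B | 2r 2w}
  1. ALU→r0 ⇒ go  {2A/0Mu/2Ld/1B | 0r 1w}
  2. MEM ⇒ no(RD_PORT)  {2A/0Mu/2Ld/1B | 0r 1w}
  3. MUL→r2 ⇒ no(FU)  {2A/0Mu/2Ld/1B | 0r 1w}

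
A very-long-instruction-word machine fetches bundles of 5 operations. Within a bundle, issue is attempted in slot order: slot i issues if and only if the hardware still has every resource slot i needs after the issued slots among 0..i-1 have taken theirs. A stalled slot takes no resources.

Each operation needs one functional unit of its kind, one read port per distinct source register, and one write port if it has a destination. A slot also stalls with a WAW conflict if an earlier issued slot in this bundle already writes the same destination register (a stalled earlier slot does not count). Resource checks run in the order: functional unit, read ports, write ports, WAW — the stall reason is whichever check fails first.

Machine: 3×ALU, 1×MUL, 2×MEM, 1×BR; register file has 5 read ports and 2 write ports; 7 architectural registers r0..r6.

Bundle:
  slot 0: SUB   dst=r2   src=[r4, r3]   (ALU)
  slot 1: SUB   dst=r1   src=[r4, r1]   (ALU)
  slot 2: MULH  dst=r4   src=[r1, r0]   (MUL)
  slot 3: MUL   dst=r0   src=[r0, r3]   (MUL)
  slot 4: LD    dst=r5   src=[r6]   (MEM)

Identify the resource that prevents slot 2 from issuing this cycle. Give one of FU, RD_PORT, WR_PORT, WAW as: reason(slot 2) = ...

reason(slot 2) = RD_PORT

slot 0 (ALU): ISSUE — free A2,Mu1,Ld2,B1 rp3 wp1
slot 1 (ALU): ISSUE — free A1,Mu1,Ld2,B1 rp1 wp0
slot 2 (MUL): stall RD_PORT — free A1,Mu1,Ld2,B1 rp1 wp0
slot 3 (MUL): stall RD_PORT — free A1,Mu1,Ld2,B1 rp1 wp0
slot 4 (MEM): stall WR_PORT — free A1,Mu1,Ld2,B1 rp1 wp0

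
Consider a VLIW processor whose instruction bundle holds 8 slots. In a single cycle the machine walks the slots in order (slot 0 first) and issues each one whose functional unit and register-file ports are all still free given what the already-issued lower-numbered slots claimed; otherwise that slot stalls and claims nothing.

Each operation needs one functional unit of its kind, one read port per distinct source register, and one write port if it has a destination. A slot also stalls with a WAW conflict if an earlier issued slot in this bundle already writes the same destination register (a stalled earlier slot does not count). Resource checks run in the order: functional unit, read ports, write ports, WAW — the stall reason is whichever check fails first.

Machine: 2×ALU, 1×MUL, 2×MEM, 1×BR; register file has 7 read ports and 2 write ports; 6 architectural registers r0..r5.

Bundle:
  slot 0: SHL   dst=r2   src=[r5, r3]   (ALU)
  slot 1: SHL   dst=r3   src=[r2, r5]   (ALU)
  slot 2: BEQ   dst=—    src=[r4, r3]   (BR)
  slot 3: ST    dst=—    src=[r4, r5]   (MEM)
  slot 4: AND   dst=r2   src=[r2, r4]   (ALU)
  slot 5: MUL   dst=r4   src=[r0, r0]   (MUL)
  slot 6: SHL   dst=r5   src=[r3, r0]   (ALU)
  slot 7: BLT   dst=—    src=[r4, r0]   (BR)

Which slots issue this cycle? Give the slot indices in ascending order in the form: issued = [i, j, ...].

issued = [0, 1, 2]

  0. ALU→r2 ⇒ go  {1A/1Mu/2Ld/1B | 5r 1w}
  1. ALU→r3 ⇒ go  {0A/1Mu/2Ld/1B | 3r 0w}
  2. BR ⇒ go  {0A/1Mu/2Ld/0B | 1r 0w}
  3. MEM ⇒ no(RD_PORT)  {0A/1Mu/2Ld/0B | 1r 0w}
  4. ALU→r2 ⇒ no(FU)  {0A/1Mu/2Ld/0B | 1r 0w}
  5. MUL→r4 ⇒ no(WR_PORT)  {0A/1Mu/2Ld/0B | 1r 0w}
  6. ALU→r5 ⇒ no(FU)  {0A/1Mu/2Ld/0B | 1r 0w}
  7. BR ⇒ no(FU)  {0A/1Mu/2Ld/0B | 1r 0w}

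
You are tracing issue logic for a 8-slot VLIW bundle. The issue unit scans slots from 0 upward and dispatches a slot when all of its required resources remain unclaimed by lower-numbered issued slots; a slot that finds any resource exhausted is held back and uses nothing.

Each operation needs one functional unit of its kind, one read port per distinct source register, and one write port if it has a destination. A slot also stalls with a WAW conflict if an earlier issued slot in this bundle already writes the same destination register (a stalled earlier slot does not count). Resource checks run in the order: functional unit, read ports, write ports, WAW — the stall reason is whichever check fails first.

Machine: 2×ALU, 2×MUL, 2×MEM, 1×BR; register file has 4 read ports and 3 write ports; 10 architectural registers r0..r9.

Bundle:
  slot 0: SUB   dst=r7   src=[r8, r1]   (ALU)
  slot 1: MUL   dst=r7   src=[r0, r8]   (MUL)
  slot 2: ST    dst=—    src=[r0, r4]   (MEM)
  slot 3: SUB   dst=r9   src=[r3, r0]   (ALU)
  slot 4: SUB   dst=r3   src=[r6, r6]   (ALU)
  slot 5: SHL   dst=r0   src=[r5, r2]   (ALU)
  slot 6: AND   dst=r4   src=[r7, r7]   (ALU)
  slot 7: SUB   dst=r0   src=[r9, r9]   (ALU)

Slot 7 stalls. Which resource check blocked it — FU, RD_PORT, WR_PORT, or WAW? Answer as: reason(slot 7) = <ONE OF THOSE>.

reason(slot 7) = RD_PORT

(0) want 1×ALU +2rd +1wr — yes → AL1|MU2|ME2|BR1|rd2|wr2
(1) want 1×MUL +2rd +1wr — WAW → AL1|MU2|ME2|BR1|rd2|wr2
(2) want 1×MEM +2rd +0wr — yes → AL1|MU2|ME1|BR1|rd0|wr2
(3) want 1×ALU +2rd +1wr — RD_PORT → AL1|MU2|ME1|BR1|rd0|wr2
(4) want 1×ALU +1rd +1wr — RD_PORT → AL1|MU2|ME1|BR1|rd0|wr2
(5) want 1×ALU +2rd +1wr — RD_PORT → AL1|MU2|ME1|BR1|rd0|wr2
(6) want 1×ALU +1rd +1wr — RD_PORT → AL1|MU2|ME1|BR1|rd0|wr2
(7) want 1×ALU +1rd +1wr — RD_PORT → AL1|MU2|ME1|BR1|rd0|wr2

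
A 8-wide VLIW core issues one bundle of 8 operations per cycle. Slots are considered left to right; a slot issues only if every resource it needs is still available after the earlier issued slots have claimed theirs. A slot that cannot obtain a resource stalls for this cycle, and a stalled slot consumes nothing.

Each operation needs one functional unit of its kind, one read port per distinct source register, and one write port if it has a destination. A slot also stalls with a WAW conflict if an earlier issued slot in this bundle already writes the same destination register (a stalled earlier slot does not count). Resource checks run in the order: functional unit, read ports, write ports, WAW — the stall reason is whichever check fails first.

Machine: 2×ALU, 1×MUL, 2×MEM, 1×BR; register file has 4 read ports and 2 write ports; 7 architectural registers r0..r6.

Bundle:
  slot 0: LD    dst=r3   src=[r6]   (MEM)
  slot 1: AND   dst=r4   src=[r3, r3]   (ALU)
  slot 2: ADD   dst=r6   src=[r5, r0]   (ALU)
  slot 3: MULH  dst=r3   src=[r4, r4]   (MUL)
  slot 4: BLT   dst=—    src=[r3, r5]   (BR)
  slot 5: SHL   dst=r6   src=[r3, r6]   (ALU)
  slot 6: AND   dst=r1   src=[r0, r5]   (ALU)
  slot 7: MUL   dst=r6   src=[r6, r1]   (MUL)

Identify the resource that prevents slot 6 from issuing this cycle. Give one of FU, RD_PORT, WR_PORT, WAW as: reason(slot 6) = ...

  0. MEM→r3 ⇒ go  {2A/1Mu/1Ld/1B | 3r 1w}
  1. ALU→r4 ⇒ go  {1A/1Mu/1Ld/1B | 2r 0w}
  2. ALU→r6 ⇒ no(WR_PORT)  {1A/1Mu/1Ld/1B | 2r 0w}
  3. MUL→r3 ⇒ no(WR_PORT)  {1A/1Mu/1Ld/1B | 2r 0w}
  4. BR ⇒ go  {1A/1Mu/1Ld/0B | 0r 0w}
  5. ALU→r6 ⇒ no(RD_PORT)  {1A/1Mu/1Ld/0B | 0r 0w}
  6. ALU→r1 ⇒ no(RD_PORT)  {1A/1Mu/1Ld/0B | 0r 0w}
  7. MUL→r6 ⇒ no(RD_PORT)  {1A/1Mu/1Ld/0B | 0r 0w}

reason(slot 6) = RD_PORT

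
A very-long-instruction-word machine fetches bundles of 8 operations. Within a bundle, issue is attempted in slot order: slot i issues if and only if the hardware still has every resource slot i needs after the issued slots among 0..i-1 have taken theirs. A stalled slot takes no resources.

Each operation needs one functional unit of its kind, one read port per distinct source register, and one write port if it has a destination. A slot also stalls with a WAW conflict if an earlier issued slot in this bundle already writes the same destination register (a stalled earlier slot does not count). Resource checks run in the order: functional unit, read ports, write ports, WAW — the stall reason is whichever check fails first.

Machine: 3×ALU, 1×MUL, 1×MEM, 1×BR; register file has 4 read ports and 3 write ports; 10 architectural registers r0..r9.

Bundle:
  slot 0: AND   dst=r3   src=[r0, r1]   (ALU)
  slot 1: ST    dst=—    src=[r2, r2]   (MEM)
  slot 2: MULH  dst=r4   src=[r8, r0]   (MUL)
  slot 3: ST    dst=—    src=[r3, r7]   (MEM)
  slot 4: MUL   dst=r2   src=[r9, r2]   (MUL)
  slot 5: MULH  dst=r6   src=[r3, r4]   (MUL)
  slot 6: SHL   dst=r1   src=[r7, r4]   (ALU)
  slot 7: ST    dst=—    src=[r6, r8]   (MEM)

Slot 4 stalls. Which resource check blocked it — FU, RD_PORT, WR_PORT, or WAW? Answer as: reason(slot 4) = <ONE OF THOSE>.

reason(slot 4) = RD_PORT

slot 0 (ALU): ISSUE — free A2,Mu1,Ld1,B1 rp2 wp2
slot 1 (MEM): ISSUE — free A2,Mu1,Ld0,B1 rp1 wp2
slot 2 (MUL): stall RD_PORT — free A2,Mu1,Ld0,B1 rp1 wp2
slot 3 (MEM): stall FU — free A2,Mu1,Ld0,B1 rp1 wp2
slot 4 (MUL): stall RD_PORT — free A2,Mu1,Ld0,B1 rp1 wp2
slot 5 (MUL): stall RD_PORT — free A2,Mu1,Ld0,B1 rp1 wp2
slot 6 (ALU): stall RD_PORT — free A2,Mu1,Ld0,B1 rp1 wp2
slot 7 (MEM): stall FU — free A2,Mu1,Ld0,B1 rp1 wp2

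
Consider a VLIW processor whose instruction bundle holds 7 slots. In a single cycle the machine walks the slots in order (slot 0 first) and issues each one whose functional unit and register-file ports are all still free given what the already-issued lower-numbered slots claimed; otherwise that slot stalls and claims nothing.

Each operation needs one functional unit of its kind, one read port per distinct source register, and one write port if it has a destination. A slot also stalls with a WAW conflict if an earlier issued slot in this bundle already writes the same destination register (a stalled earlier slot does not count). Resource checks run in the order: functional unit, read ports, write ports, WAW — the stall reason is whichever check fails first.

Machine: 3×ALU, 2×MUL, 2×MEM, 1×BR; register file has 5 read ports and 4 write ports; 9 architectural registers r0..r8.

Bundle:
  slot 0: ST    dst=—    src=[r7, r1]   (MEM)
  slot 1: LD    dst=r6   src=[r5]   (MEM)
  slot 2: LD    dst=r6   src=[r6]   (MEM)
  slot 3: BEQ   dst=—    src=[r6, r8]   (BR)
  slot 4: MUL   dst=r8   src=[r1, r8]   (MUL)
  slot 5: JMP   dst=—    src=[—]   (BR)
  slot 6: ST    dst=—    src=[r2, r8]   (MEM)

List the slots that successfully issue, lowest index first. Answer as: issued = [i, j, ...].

  0. MEM ⇒ go  {3A/2Mu/1Ld/1B | 3r 4w}
  1. MEM→r6 ⇒ go  {3A/2Mu/0Ld/1B | 2r 3w}
  2. MEM→r6 ⇒ no(FU)  {3A/2Mu/0Ld/1B | 2r 3w}
  3. BR ⇒ go  {3A/2Mu/0Ld/0B | 0r 3w}
  4. MUL→r8 ⇒ no(RD_PORT)  {3A/2Mu/0Ld/0B | 0r 3w}
  5. BR ⇒ no(FU)  {3A/2Mu/0Ld/0B | 0r 3w}
  6. MEM ⇒ no(FU)  {3A/2Mu/0Ld/0B | 0r 3w}

issued = [0, 1, 3]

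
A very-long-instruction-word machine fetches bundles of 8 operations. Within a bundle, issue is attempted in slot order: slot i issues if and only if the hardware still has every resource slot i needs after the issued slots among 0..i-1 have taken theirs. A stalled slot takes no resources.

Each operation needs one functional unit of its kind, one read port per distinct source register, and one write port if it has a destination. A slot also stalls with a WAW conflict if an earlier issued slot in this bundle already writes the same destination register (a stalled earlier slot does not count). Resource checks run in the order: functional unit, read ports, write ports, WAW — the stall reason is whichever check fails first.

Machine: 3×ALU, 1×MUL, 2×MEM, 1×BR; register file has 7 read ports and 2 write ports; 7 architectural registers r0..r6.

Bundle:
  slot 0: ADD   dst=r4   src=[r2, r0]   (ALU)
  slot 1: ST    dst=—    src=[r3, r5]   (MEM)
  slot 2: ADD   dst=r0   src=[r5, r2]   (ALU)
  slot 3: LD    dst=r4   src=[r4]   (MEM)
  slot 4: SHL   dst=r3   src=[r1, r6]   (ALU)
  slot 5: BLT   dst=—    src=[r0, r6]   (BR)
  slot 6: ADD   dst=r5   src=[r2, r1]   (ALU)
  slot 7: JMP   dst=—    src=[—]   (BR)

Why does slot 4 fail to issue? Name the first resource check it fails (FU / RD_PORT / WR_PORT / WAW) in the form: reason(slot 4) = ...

  0. ALU→r4 ⇒ go  {2A/1Mu/2Ld/1B | 5r 1w}
  1. MEM ⇒ go  {2A/1Mu/1Ld/1B | 3r 1w}
  2. ALU→r0 ⇒ go  {1A/1Mu/1Ld/1B | 1r 0w}
  3. MEM→r4 ⇒ no(WR_PORT)  {1A/1Mu/1Ld/1B | 1r 0w}
  4. ALU→r3 ⇒ no(RD_PORT)  {1A/1Mu/1Ld/1B | 1r 0w}
  5. BR ⇒ no(RD_PORT)  {1A/1Mu/1Ld/1B | 1r 0w}
  6. ALU→r5 ⇒ no(RD_PORT)  {1A/1Mu/1Ld/1B | 1r 0w}
  7. BR ⇒ go  {1A/1Mu/1Ld/0B | 1r 0w}

reason(slot 4) = RD_PORT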